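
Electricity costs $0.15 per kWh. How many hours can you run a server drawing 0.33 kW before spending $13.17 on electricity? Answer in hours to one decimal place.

266.1 h

Energy available = $13.17 ÷ $0.15/kWh = 87.8 kWh
Hours = 87.8 kWh ÷ 0.33 kW = 266.1 h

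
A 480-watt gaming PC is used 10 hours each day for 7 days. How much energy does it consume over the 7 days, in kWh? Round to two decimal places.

33.60 kWh

Runtime = 10 h/day × 7 days = 70 h
Energy = 0.48 kW × 70 h = 33.6 kWh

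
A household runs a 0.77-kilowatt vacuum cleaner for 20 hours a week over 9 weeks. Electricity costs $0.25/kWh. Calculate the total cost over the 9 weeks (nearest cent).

$34.65

Runtime = 20 h/week × 9 weeks = 180 h
Energy = 0.77 kW × 180 h = 138.6 kWh
Cost = 138.6 kWh × $0.25/kWh = $34.65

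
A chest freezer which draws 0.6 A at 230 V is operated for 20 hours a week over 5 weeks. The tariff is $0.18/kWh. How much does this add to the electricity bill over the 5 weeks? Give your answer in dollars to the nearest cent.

$2.48

Power = 0.6 A × 230 V = 138 W = 0.138 kW
Runtime = 20 h/week × 5 weeks = 100 h
Energy = 0.138 kW × 100 h = 13.8 kWh
Cost = 13.8 kWh × $0.18/kWh = $2.48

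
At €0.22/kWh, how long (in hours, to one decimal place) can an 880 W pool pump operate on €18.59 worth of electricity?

96.0 h

Energy available = €18.59 ÷ €0.22/kWh = 84.5 kWh
Hours = 84.5 kWh ÷ 0.88 kW = 96.0 h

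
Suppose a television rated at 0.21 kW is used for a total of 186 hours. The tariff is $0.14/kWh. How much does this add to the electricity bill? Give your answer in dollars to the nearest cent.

Energy = 0.21 kW × 186 h = 39.06 kWh
Cost = 39.06 kWh × $0.14/kWh = $5.47

$5.47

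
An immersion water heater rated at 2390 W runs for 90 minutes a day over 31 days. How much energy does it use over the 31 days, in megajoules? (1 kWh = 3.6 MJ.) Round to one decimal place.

Runtime = 90 min × 31 = 2790 min = 46.5 h
Energy = 2.39 kW × 46.5 h = 111.135 kWh
= 111.135 × 3.6 MJ = 400.1 MJ

400.1 MJ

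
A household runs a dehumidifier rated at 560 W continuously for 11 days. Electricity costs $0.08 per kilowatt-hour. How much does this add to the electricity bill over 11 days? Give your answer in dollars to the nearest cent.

$11.83

Runtime = 24 h × 11 = 264 h
Energy = 0.56 kW × 264 h = 147.84 kWh
Cost = 147.84 kWh × $0.08/kWh = $11.83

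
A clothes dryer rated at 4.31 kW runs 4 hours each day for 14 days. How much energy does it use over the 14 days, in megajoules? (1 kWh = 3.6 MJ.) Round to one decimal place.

Runtime = 4 h/day × 14 days = 56 h
Energy = 4.31 kW × 56 h = 241.36 kWh
= 241.36 × 3.6 MJ = 868.9 MJ

868.9 MJ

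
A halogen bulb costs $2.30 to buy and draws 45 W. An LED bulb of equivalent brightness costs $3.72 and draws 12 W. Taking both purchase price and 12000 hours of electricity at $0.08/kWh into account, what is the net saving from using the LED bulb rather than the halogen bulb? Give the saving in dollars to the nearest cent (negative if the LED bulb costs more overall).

$30.26

halogen bulb: $2.30 + (45/1000) kW × 12000 h × $0.08 = $2.30 + $43.2 = $45.5
LED bulb: $3.72 + (12/1000) kW × 12000 h × $0.08 = $3.72 + $11.52 = $15.24
Saving = $45.5 − $15.24 = $30.26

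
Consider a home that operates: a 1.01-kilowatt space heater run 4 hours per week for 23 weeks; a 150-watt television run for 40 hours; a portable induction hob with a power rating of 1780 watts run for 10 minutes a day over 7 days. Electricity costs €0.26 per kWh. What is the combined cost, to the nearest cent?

€26.26

space heater: Runtime = 4 h/week × 23 weeks = 92 h
space heater: 1.01 kW × 92 h = 92.92 kWh
television: 0.15 kW × 40 h = 6 kWh
portable induction hob: Runtime = 10 min × 7 = 70 min = 1.166666… h
portable induction hob: 1.78 kW × 1.166666… h = 2.076666… kWh
Total energy = 100.996666… kWh
Cost = 100.996666… × €0.26 = €26.26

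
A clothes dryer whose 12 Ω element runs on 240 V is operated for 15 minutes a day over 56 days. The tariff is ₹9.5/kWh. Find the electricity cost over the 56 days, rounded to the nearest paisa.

₹638.40

Power = V²/R = 240²/12 = 4800 W = 4.8 kW
Runtime = 15 min × 56 = 840 min = 14 h
Energy = 4.8 kW × 14 h = 67.2 kWh
Cost = 67.2 kWh × ₹9.5/kWh = ₹638.40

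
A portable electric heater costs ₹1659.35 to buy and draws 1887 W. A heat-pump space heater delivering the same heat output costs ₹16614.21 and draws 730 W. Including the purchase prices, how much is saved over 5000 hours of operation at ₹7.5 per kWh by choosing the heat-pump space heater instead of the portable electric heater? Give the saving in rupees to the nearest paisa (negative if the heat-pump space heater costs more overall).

₹28432.64

portable electric heater: ₹1659.35 + (1887/1000) kW × 5000 h × ₹7.5 = ₹1659.35 + ₹70762.5 = ₹72421.85
heat-pump space heater: ₹16614.21 + (730/1000) kW × 5000 h × ₹7.5 = ₹16614.21 + ₹27375 = ₹43989.21
Saving = ₹72421.85 − ₹43989.21 = ₹28432.64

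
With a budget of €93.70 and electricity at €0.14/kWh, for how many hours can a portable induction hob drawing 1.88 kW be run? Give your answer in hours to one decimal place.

356.0 h

Energy available = €93.70 ÷ €0.14/kWh = 669.2857 kWh
Hours = 669.2857 kWh ÷ 1.88 kW = 356.0 h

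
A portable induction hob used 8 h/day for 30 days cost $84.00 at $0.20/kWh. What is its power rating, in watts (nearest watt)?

1750 W

Energy = $84.00 ÷ $0.20/kWh = 420 kWh
Runtime = 8 h/day × 30 days = 240 h
Power = 420 kWh ÷ 240 h = 1.75 kW = 1750 W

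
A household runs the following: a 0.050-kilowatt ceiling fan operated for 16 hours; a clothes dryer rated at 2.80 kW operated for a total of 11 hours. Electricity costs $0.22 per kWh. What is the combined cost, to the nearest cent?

ceiling fan: 0.05 kW × 16 h = 0.8 kWh
clothes dryer: 2.8 kW × 11 h = 30.8 kWh
Total energy = 31.6 kWh
Cost = 31.6 × $0.22 = $6.95

$6.95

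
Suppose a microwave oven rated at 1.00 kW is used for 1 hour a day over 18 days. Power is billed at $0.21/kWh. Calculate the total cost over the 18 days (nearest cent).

$3.78

Runtime = 1 h/day × 18 days = 18 h
Energy = 1 kW × 18 h = 18 kWh
Cost = 18 kWh × $0.21/kWh = $3.78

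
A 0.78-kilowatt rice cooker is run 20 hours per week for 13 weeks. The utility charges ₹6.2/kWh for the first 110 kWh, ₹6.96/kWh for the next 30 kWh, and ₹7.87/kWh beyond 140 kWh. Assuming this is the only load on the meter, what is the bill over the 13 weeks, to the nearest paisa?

₹1385.04

Runtime = 20 h/week × 13 weeks = 260 h
Energy = 0.78 kW × 260 h = 202.8 kWh
Tier 1 (0–110 kWh): 110 × ₹6.2 = ₹682
Tier 2 (110–140 kWh): 30 × ₹6.96 = ₹208.8
Above 140 kWh: 62.8 × ₹7.87 = ₹494.236
Bill = ₹1385.04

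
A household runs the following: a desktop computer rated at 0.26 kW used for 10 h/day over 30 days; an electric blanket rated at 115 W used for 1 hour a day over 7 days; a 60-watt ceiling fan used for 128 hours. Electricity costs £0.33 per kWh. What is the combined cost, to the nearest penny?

desktop computer: Runtime = 10 h/day × 30 days = 300 h
desktop computer: 0.26 kW × 300 h = 78 kWh
electric blanket: Runtime = 1 h/day × 7 days = 7 h
electric blanket: 0.115 kW × 7 h = 0.805 kWh
ceiling fan: 0.06 kW × 128 h = 7.68 kWh
Total energy = 86.485 kWh
Cost = 86.485 × £0.33 = £28.54

£28.54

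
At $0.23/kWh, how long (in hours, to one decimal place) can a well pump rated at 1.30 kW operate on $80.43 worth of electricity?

269.0 h

Energy available = $80.43 ÷ $0.23/kWh = 349.6957 kWh
Hours = 349.6957 kWh ÷ 1.3 kW = 269.0 h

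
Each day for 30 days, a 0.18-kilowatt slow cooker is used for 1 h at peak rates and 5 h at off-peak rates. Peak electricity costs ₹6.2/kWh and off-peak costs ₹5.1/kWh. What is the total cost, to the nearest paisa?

₹171.18

Peak energy = 0.18 kW × 1 h × 30 = 5.4 kWh
Off-peak energy = 0.18 kW × 5 h × 30 = 27 kWh
Cost = 5.4 × ₹6.2 + 27 × ₹5.1 = ₹33.48 + ₹137.7 = ₹171.18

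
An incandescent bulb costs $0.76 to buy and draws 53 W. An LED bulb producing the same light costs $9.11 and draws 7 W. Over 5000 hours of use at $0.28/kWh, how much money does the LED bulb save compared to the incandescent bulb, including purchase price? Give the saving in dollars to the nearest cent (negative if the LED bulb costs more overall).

incandescent bulb: $0.76 + (53/1000) kW × 5000 h × $0.28 = $0.76 + $74.2 = $74.96
LED bulb: $9.11 + (7/1000) kW × 5000 h × $0.28 = $9.11 + $9.8 = $18.91
Saving = $74.96 − $18.91 = $56.05

$56.05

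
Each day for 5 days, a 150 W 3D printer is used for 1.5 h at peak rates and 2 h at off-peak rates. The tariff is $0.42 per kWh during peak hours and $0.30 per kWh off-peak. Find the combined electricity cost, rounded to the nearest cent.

Peak energy = 0.15 kW × 1.5 h × 5 = 1.125 kWh
Off-peak energy = 0.15 kW × 2 h × 5 = 1.5 kWh
Cost = 1.125 × $0.42 + 1.5 × $0.30 = $0.4725 + $0.45 = $0.92

$0.92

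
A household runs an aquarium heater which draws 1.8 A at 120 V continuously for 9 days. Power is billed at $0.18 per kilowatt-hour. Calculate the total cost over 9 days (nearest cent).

$8.40

Power = 1.8 A × 120 V = 216 W = 0.216 kW
Runtime = 24 h × 9 = 216 h
Energy = 0.216 kW × 216 h = 46.656 kWh
Cost = 46.656 kWh × $0.18/kWh = $8.40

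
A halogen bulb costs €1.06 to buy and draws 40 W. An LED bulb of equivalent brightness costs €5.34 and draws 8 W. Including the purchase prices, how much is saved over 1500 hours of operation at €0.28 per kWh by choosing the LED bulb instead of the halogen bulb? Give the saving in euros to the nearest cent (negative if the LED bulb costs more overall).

halogen bulb: €1.06 + (40/1000) kW × 1500 h × €0.28 = €1.06 + €16.8 = €17.86
LED bulb: €5.34 + (8/1000) kW × 1500 h × €0.28 = €5.34 + €3.36 = €8.7
Saving = €17.86 − €8.7 = €9.16

€9.16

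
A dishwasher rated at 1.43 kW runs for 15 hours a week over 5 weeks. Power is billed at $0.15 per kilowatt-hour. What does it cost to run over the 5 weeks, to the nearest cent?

Runtime = 15 h/week × 5 weeks = 75 h
Energy = 1.43 kW × 75 h = 107.25 kWh
Cost = 107.25 kWh × $0.15/kWh = $16.09

$16.09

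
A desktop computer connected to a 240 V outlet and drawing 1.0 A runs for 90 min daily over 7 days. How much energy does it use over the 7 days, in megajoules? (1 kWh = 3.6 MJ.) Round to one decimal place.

9.1 MJ

Power = 1.0 A × 240 V = 240 W = 0.24 kW
Runtime = 90 min × 7 = 630 min = 10.5 h
Energy = 0.24 kW × 10.5 h = 2.52 kWh
= 2.52 × 3.6 MJ = 9.1 MJ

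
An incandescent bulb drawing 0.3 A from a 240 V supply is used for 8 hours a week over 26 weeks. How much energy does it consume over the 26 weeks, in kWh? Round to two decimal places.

14.98 kWh

Power = 0.3 A × 240 V = 72 W = 0.072 kW
Runtime = 8 h/week × 26 weeks = 208 h
Energy = 0.072 kW × 208 h = 14.976 kWh ≈ 14.98 kWh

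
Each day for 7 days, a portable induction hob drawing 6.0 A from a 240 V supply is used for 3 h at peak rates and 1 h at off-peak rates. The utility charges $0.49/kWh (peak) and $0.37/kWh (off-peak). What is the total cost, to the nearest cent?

$18.55

Power = 6.0 A × 240 V = 1440 W = 1.44 kW
Peak energy = 1.44 kW × 3 h × 7 = 30.24 kWh
Off-peak energy = 1.44 kW × 1 h × 7 = 10.08 kWh
Cost = 30.24 × $0.49 + 10.08 × $0.37 = $14.8176 + $3.7296 = $18.55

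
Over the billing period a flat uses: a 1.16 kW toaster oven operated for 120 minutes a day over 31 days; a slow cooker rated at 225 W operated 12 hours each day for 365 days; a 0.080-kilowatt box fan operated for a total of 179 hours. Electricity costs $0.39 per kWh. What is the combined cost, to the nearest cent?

toaster oven: Runtime = 120 min × 31 = 3720 min = 62 h
toaster oven: 1.16 kW × 62 h = 71.92 kWh
slow cooker: Runtime = 12 h/day × 365 days = 4380 h
slow cooker: 0.225 kW × 4380 h = 985.5 kWh
box fan: 0.08 kW × 179 h = 14.32 kWh
Total energy = 1071.74 kWh
Cost = 1071.74 × $0.39 = $417.98

$417.98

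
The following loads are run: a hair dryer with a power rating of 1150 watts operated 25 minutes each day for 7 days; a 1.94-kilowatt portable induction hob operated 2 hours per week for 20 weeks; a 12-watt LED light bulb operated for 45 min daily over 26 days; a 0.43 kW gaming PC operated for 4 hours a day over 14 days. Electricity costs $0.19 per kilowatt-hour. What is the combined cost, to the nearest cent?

$20.00

hair dryer: Runtime = 25 min × 7 = 175 min = 2.916666… h
hair dryer: 1.15 kW × 2.916666… h = 3.354166… kWh
portable induction hob: Runtime = 2 h/week × 20 weeks = 40 h
portable induction hob: 1.94 kW × 40 h = 77.6 kWh
LED light bulb: Runtime = 45 min × 26 = 1170 min = 19.5 h
LED light bulb: 0.012 kW × 19.5 h = 0.234 kWh
gaming PC: Runtime = 4 h/day × 14 days = 56 h
gaming PC: 0.43 kW × 56 h = 24.08 kWh
Total energy = 105.268166… kWh
Cost = 105.268166… × $0.19 = $20.00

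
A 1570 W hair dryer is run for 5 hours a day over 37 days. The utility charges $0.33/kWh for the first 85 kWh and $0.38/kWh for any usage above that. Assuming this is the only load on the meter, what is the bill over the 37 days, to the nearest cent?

Runtime = 5 h/day × 37 days = 185 h
Energy = 1.57 kW × 185 h = 290.45 kWh
Tier 1 (0–85 kWh): 85 × $0.33 = $28.05
Above 85 kWh: 205.45 × $0.38 = $78.071
Bill = $106.12

$106.12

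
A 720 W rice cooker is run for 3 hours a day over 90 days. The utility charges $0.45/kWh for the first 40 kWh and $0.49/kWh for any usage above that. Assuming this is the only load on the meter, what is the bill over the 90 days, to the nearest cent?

Runtime = 3 h/day × 90 days = 270 h
Energy = 0.72 kW × 270 h = 194.4 kWh
Tier 1 (0–40 kWh): 40 × $0.45 = $18
Above 40 kWh: 154.4 × $0.49 = $75.656
Bill = $93.66

$93.66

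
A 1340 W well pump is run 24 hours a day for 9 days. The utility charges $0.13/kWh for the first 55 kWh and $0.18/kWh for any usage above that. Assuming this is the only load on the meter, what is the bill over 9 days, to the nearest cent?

Runtime = 24 h × 9 = 216 h
Energy = 1.34 kW × 216 h = 289.44 kWh
Tier 1 (0–55 kWh): 55 × $0.13 = $7.15
Above 55 kWh: 234.44 × $0.18 = $42.1992
Bill = $49.35

$49.35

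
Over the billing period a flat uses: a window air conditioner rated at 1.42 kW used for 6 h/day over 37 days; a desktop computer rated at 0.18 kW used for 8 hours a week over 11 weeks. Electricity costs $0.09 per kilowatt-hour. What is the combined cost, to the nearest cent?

$29.80

window air conditioner: Runtime = 6 h/day × 37 days = 222 h
window air conditioner: 1.42 kW × 222 h = 315.24 kWh
desktop computer: Runtime = 8 h/week × 11 weeks = 88 h
desktop computer: 0.18 kW × 88 h = 15.84 kWh
Total energy = 331.08 kWh
Cost = 331.08 × $0.09 = $29.80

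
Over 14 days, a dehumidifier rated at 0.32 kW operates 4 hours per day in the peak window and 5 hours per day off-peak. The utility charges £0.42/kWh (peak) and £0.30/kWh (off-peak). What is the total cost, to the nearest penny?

Peak energy = 0.32 kW × 4 h × 14 = 17.92 kWh
Off-peak energy = 0.32 kW × 5 h × 14 = 22.4 kWh
Cost = 17.92 × £0.42 + 22.4 × £0.30 = £7.5264 + £6.72 = £14.25

£14.25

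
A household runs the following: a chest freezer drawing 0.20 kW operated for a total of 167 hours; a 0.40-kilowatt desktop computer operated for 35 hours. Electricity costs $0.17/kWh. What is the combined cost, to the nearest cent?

$8.06

chest freezer: 0.2 kW × 167 h = 33.4 kWh
desktop computer: 0.4 kW × 35 h = 14 kWh
Total energy = 47.4 kWh
Cost = 47.4 × $0.17 = $8.06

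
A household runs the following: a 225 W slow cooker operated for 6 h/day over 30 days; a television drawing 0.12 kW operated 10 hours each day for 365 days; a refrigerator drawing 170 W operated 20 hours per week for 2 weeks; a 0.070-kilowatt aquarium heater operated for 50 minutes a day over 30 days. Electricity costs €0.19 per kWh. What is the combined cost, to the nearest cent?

€92.54

slow cooker: Runtime = 6 h/day × 30 days = 180 h
slow cooker: 0.225 kW × 180 h = 40.5 kWh
television: Runtime = 10 h/day × 365 days = 3650 h
television: 0.12 kW × 3650 h = 438 kWh
refrigerator: Runtime = 20 h/week × 2 weeks = 40 h
refrigerator: 0.17 kW × 40 h = 6.8 kWh
aquarium heater: Runtime = 50 min × 30 = 1500 min = 25 h
aquarium heater: 0.07 kW × 25 h = 1.75 kWh
Total energy = 487.05 kWh
Cost = 487.05 × €0.19 = €92.54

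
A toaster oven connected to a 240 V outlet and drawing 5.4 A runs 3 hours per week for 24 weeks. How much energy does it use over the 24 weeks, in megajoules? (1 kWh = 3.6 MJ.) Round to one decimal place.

Power = 5.4 A × 240 V = 1296 W = 1.296 kW
Runtime = 3 h/week × 24 weeks = 72 h
Energy = 1.296 kW × 72 h = 93.312 kWh
= 93.312 × 3.6 MJ = 335.9 MJ

335.9 MJ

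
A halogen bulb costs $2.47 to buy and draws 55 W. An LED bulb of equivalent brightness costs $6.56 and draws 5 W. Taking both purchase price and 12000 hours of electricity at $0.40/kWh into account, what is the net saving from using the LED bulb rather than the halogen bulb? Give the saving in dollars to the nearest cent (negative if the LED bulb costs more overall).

halogen bulb: $2.47 + (55/1000) kW × 12000 h × $0.40 = $2.47 + $264 = $266.47
LED bulb: $6.56 + (5/1000) kW × 12000 h × $0.40 = $6.56 + $24 = $30.56
Saving = $266.47 − $30.56 = $235.91

$235.91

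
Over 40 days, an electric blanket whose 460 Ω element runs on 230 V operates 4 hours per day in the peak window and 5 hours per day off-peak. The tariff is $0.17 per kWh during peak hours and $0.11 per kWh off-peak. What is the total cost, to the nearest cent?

Power = V²/R = 230²/460 = 115 W = 0.115 kW
Peak energy = 0.115 kW × 4 h × 40 = 18.4 kWh
Off-peak energy = 0.115 kW × 5 h × 40 = 23 kWh
Cost = 18.4 × $0.17 + 23 × $0.11 = $3.128 + $2.53 = $5.66

$5.66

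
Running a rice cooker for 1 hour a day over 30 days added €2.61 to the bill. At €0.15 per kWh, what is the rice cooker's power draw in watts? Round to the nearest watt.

580 W

Energy = €2.61 ÷ €0.15/kWh = 17.4 kWh
Runtime = 1 h/day × 30 days = 30 h
Power = 17.4 kWh ÷ 30 h = 0.58 kW = 580 W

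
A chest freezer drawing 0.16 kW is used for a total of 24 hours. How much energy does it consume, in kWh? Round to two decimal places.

3.84 kWh

Energy = 0.16 kW × 24 h = 3.84 kWh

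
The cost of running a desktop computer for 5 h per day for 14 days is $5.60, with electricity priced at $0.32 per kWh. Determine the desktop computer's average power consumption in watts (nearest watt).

Energy = $5.60 ÷ $0.32/kWh = 17.5 kWh
Runtime = 5 h/day × 14 days = 70 h
Power = 17.5 kWh ÷ 70 h = 0.25 kW = 250 W

250 W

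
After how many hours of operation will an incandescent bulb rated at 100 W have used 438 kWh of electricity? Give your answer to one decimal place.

4380.0 h

Hours = 438 kWh ÷ 0.1 kW = 4380.0 h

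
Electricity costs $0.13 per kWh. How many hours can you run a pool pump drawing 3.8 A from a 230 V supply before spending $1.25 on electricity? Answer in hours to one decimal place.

11.0 h

Power = 3.8 A × 230 V = 874 W = 0.874 kW
Energy available = $1.25 ÷ $0.13/kWh = 9.6154 kWh
Hours = 9.6154 kWh ÷ 0.874 kW = 11.0 h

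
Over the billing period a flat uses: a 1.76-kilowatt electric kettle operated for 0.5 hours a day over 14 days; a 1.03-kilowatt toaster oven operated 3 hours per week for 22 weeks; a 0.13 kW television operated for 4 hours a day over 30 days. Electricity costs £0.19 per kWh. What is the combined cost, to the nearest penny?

electric kettle: Runtime = 0.5 h/day × 14 days = 7 h
electric kettle: 1.76 kW × 7 h = 12.32 kWh
toaster oven: Runtime = 3 h/week × 22 weeks = 66 h
toaster oven: 1.03 kW × 66 h = 67.98 kWh
television: Runtime = 4 h/day × 30 days = 120 h
television: 0.13 kW × 120 h = 15.6 kWh
Total energy = 95.9 kWh
Cost = 95.9 × £0.19 = £18.22

£18.22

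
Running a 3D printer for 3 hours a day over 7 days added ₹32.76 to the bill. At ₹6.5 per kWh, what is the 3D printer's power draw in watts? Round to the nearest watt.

240 W

Energy = ₹32.76 ÷ ₹6.5/kWh = 5.04 kWh
Runtime = 3 h/day × 7 days = 21 h
Power = 5.04 kWh ÷ 21 h = 0.24 kW = 240 W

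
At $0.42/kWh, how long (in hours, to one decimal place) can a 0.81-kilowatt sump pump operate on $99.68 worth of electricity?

Energy available = $99.68 ÷ $0.42/kWh = 237.3333 kWh
Hours = 237.3333 kWh ÷ 0.81 kW = 293.0 h

293.0 h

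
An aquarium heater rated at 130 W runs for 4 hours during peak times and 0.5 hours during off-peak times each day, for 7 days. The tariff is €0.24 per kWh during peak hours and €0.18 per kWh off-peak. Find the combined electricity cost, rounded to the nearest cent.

Peak energy = 0.13 kW × 4 h × 7 = 3.64 kWh
Off-peak energy = 0.13 kW × 0.5 h × 7 = 0.455 kWh
Cost = 3.64 × €0.24 + 0.455 × €0.18 = €0.8736 + €0.0819 = €0.96

€0.96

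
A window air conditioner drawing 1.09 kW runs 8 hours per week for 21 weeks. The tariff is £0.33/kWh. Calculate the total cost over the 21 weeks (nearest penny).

Runtime = 8 h/week × 21 weeks = 168 h
Energy = 1.09 kW × 168 h = 183.12 kWh
Cost = 183.12 kWh × £0.33/kWh = £60.43

£60.43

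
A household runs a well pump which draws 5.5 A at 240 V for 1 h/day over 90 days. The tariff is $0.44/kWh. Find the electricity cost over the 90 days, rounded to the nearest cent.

$52.27

Power = 5.5 A × 240 V = 1320 W = 1.32 kW
Runtime = 1 h/day × 90 days = 90 h
Energy = 1.32 kW × 90 h = 118.8 kWh
Cost = 118.8 kWh × $0.44/kWh = $52.27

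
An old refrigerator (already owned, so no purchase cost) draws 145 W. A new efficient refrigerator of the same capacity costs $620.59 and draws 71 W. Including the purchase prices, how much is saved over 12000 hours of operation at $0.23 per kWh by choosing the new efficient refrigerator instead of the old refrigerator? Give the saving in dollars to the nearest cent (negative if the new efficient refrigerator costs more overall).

old refrigerator: $0.00 + (145/1000) kW × 12000 h × $0.23 = $0.00 + $400.2 = $400.2
new efficient refrigerator: $620.59 + (71/1000) kW × 12000 h × $0.23 = $620.59 + $195.96 = $816.55
Saving = $400.2 − $816.55 = −$416.35

-$416.35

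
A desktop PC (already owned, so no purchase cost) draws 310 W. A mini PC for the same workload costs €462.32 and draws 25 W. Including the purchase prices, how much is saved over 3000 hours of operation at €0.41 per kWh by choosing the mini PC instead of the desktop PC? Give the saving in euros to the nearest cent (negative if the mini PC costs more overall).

desktop PC: €0.00 + (310/1000) kW × 3000 h × €0.41 = €0.00 + €381.3 = €381.3
mini PC: €462.32 + (25/1000) kW × 3000 h × €0.41 = €462.32 + €30.75 = €493.07
Saving = €381.3 − €493.07 = −€111.77

-€111.77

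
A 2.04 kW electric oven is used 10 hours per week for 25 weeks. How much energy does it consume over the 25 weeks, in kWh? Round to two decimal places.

Runtime = 10 h/week × 25 weeks = 250 h
Energy = 2.04 kW × 250 h = 510 kWh

510.00 kWh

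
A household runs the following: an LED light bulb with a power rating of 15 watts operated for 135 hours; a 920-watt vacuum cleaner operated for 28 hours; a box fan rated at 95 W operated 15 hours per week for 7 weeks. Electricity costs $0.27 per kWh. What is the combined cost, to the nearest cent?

$10.20

LED light bulb: 0.015 kW × 135 h = 2.025 kWh
vacuum cleaner: 0.92 kW × 28 h = 25.76 kWh
box fan: Runtime = 15 h/week × 7 weeks = 105 h
box fan: 0.095 kW × 105 h = 9.975 kWh
Total energy = 37.76 kWh
Cost = 37.76 × $0.27 = $10.20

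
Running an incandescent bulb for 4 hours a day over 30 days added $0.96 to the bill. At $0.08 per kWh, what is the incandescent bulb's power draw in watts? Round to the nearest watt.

100 W

Energy = $0.96 ÷ $0.08/kWh = 12 kWh
Runtime = 4 h/day × 30 days = 120 h
Power = 12 kWh ÷ 120 h = 0.1 kW = 100 W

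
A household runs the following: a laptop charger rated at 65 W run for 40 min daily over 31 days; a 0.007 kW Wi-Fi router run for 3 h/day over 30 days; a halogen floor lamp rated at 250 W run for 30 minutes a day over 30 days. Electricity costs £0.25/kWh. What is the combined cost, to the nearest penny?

laptop charger: Runtime = 40 min × 31 = 1240 min = 20.666666… h
laptop charger: 0.065 kW × 20.666666… h = 1.343333… kWh
Wi-Fi router: Runtime = 3 h/day × 30 days = 90 h
Wi-Fi router: 0.007 kW × 90 h = 0.63 kWh
halogen floor lamp: Runtime = 30 min × 30 = 900 min = 15 h
halogen floor lamp: 0.25 kW × 15 h = 3.75 kWh
Total energy = 5.723333… kWh
Cost = 5.723333… × £0.25 = £1.43

£1.43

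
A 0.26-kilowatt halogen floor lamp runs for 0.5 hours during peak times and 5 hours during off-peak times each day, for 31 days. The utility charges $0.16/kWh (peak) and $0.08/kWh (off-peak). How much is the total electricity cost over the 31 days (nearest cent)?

Peak energy = 0.26 kW × 0.5 h × 31 = 4.03 kWh
Off-peak energy = 0.26 kW × 5 h × 31 = 40.3 kWh
Cost = 4.03 × $0.16 + 40.3 × $0.08 = $0.6448 + $3.224 = $3.87

$3.87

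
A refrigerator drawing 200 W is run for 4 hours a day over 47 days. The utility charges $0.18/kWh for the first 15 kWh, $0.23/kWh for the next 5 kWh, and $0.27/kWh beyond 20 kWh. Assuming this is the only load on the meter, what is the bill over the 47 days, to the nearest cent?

$8.60

Runtime = 4 h/day × 47 days = 188 h
Energy = 0.2 kW × 188 h = 37.6 kWh
Tier 1 (0–15 kWh): 15 × $0.18 = $2.7
Tier 2 (15–20 kWh): 5 × $0.23 = $1.15
Above 20 kWh: 17.6 × $0.27 = $4.752
Bill = $8.60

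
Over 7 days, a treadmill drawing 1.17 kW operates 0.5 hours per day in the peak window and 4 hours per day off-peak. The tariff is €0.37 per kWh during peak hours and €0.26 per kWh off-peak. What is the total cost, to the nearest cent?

Peak energy = 1.17 kW × 0.5 h × 7 = 4.095 kWh
Off-peak energy = 1.17 kW × 4 h × 7 = 32.76 kWh
Cost = 4.095 × €0.37 + 32.76 × €0.26 = €1.51515 + €8.5176 = €10.03

€10.03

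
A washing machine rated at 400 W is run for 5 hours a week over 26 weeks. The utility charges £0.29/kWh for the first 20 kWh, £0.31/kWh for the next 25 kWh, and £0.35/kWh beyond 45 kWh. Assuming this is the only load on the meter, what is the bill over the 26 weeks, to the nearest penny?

£16.00

Runtime = 5 h/week × 26 weeks = 130 h
Energy = 0.4 kW × 130 h = 52 kWh
Tier 1 (0–20 kWh): 20 × £0.29 = £5.8
Tier 2 (20–45 kWh): 25 × £0.31 = £7.75
Above 45 kWh: 7 × £0.35 = £2.45
Bill = £16.00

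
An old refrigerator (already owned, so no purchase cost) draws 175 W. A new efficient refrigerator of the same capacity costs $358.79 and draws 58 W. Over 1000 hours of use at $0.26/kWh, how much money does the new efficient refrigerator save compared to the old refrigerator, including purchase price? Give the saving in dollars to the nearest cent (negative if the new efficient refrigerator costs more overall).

old refrigerator: $0.00 + (175/1000) kW × 1000 h × $0.26 = $0.00 + $45.5 = $45.5
new efficient refrigerator: $358.79 + (58/1000) kW × 1000 h × $0.26 = $358.79 + $15.08 = $373.87
Saving = $45.5 − $373.87 = −$328.37

-$328.37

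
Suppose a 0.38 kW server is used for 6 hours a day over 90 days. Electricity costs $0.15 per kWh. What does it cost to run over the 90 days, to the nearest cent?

Runtime = 6 h/day × 90 days = 540 h
Energy = 0.38 kW × 540 h = 205.2 kWh
Cost = 205.2 kWh × $0.15/kWh = $30.78

$30.78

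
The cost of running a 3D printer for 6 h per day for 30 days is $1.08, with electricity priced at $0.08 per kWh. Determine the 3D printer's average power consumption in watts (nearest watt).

75 W

Energy = $1.08 ÷ $0.08/kWh = 13.5 kWh
Runtime = 6 h/day × 30 days = 180 h
Power = 13.5 kWh ÷ 180 h = 0.075 kW = 75 W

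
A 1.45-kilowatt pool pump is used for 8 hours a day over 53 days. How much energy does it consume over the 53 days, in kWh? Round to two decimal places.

Runtime = 8 h/day × 53 days = 424 h
Energy = 1.45 kW × 424 h = 614.8 kWh

614.80 kWh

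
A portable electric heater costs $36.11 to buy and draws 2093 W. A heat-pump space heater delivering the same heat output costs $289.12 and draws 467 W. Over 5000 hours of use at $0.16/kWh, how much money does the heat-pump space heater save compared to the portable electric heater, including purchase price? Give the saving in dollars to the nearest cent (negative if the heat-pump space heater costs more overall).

portable electric heater: $36.11 + (2093/1000) kW × 5000 h × $0.16 = $36.11 + $1674.4 = $1710.51
heat-pump space heater: $289.12 + (467/1000) kW × 5000 h × $0.16 = $289.12 + $373.6 = $662.72
Saving = $1710.51 − $662.72 = $1047.79

$1047.79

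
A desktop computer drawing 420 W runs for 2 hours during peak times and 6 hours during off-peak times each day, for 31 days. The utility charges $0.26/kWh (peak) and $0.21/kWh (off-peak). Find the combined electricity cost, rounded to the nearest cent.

$23.18

Peak energy = 0.42 kW × 2 h × 31 = 26.04 kWh
Off-peak energy = 0.42 kW × 6 h × 31 = 78.12 kWh
Cost = 26.04 × $0.26 + 78.12 × $0.21 = $6.7704 + $16.4052 = $23.18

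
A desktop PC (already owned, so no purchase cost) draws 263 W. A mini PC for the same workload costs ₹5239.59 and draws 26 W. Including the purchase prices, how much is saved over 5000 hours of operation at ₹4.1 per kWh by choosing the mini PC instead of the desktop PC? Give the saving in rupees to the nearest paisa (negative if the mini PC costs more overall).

-₹381.09

desktop PC: ₹0.00 + (263/1000) kW × 5000 h × ₹4.1 = ₹0.00 + ₹5391.5 = ₹5391.5
mini PC: ₹5239.59 + (26/1000) kW × 5000 h × ₹4.1 = ₹5239.59 + ₹533 = ₹5772.59
Saving = ₹5391.5 − ₹5772.59 = −₹381.09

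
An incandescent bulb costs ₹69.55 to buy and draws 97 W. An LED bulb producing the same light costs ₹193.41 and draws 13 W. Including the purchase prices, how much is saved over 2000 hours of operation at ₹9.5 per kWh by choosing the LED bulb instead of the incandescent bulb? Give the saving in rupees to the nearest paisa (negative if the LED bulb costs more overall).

₹1472.14

incandescent bulb: ₹69.55 + (97/1000) kW × 2000 h × ₹9.5 = ₹69.55 + ₹1843 = ₹1912.55
LED bulb: ₹193.41 + (13/1000) kW × 2000 h × ₹9.5 = ₹193.41 + ₹247 = ₹440.41
Saving = ₹1912.55 − ₹440.41 = ₹1472.14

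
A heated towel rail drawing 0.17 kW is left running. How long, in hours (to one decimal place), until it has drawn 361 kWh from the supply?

Hours = 361 kWh ÷ 0.17 kW = 2123.5 h

2123.5 h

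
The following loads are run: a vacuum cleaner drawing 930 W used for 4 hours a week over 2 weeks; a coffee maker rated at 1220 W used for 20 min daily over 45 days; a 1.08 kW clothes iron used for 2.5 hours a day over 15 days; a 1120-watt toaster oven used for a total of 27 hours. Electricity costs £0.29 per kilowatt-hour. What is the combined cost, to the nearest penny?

£27.98

vacuum cleaner: Runtime = 4 h/week × 2 weeks = 8 h
vacuum cleaner: 0.93 kW × 8 h = 7.44 kWh
coffee maker: Runtime = 20 min × 45 = 900 min = 15 h
coffee maker: 1.22 kW × 15 h = 18.3 kWh
clothes iron: Runtime = 2.5 h/day × 15 days = 37.5 h
clothes iron: 1.08 kW × 37.5 h = 40.5 kWh
toaster oven: 1.12 kW × 27 h = 30.24 kWh
Total energy = 96.48 kWh
Cost = 96.48 × £0.29 = £27.98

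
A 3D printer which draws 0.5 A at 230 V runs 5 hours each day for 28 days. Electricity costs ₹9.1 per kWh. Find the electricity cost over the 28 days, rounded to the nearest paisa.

Power = 0.5 A × 230 V = 115 W = 0.115 kW
Runtime = 5 h/day × 28 days = 140 h
Energy = 0.115 kW × 140 h = 16.1 kWh
Cost = 16.1 kWh × ₹9.1/kWh = ₹146.51

₹146.51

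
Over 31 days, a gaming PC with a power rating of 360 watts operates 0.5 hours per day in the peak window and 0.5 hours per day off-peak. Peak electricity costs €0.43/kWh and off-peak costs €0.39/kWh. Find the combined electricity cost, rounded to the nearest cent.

Peak energy = 0.36 kW × 0.5 h × 31 = 5.58 kWh
Off-peak energy = 0.36 kW × 0.5 h × 31 = 5.58 kWh
Cost = 5.58 × €0.43 + 5.58 × €0.39 = €2.3994 + €2.1762 = €4.58

€4.58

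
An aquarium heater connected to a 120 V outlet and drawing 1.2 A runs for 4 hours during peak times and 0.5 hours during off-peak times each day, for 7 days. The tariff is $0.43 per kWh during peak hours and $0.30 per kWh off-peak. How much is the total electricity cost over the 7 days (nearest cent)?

$1.88

Power = 1.2 A × 120 V = 144 W = 0.144 kW
Peak energy = 0.144 kW × 4 h × 7 = 4.032 kWh
Off-peak energy = 0.144 kW × 0.5 h × 7 = 0.504 kWh
Cost = 4.032 × $0.43 + 0.504 × $0.30 = $1.73376 + $0.1512 = $1.88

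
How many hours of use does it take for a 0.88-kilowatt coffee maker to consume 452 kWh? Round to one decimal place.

513.6 h

Hours = 452 kWh ÷ 0.88 kW = 513.6 h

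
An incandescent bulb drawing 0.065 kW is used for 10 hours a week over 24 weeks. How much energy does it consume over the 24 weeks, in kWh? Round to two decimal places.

15.60 kWh

Runtime = 10 h/week × 24 weeks = 240 h
Energy = 0.065 kW × 240 h = 15.6 kWh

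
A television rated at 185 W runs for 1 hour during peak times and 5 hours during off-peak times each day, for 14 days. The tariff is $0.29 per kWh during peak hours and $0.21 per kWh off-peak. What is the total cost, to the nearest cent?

$3.47

Peak energy = 0.185 kW × 1 h × 14 = 2.59 kWh
Off-peak energy = 0.185 kW × 5 h × 14 = 12.95 kWh
Cost = 2.59 × $0.29 + 12.95 × $0.21 = $0.7511 + $2.7195 = $3.47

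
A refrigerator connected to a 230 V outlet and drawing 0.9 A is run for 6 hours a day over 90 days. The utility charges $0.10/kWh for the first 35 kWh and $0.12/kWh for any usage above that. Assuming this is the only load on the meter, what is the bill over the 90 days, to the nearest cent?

$12.71

Power = 0.9 A × 230 V = 207 W = 0.207 kW
Runtime = 6 h/day × 90 days = 540 h
Energy = 0.207 kW × 540 h = 111.78 kWh
Tier 1 (0–35 kWh): 35 × $0.10 = $3.5
Above 35 kWh: 76.78 × $0.12 = $9.2136
Bill = $12.71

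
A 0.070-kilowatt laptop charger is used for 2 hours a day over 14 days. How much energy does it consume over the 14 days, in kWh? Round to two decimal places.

1.96 kWh

Runtime = 2 h/day × 14 days = 28 h
Energy = 0.07 kW × 28 h = 1.96 kWh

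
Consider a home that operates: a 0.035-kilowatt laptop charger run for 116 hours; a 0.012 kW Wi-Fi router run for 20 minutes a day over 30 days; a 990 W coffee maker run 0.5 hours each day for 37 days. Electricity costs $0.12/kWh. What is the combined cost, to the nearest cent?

$2.70

laptop charger: 0.035 kW × 116 h = 4.06 kWh
Wi-Fi router: Runtime = 20 min × 30 = 600 min = 10 h
Wi-Fi router: 0.012 kW × 10 h = 0.12 kWh
coffee maker: Runtime = 0.5 h/day × 37 days = 18.5 h
coffee maker: 0.99 kW × 18.5 h = 18.315 kWh
Total energy = 22.495 kWh
Cost = 22.495 × $0.12 = $2.70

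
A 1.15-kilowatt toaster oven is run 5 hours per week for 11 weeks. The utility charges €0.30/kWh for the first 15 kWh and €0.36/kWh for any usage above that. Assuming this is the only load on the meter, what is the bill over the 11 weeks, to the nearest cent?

€21.87

Runtime = 5 h/week × 11 weeks = 55 h
Energy = 1.15 kW × 55 h = 63.25 kWh
Tier 1 (0–15 kWh): 15 × €0.30 = €4.5
Above 15 kWh: 48.25 × €0.36 = €17.37
Bill = €21.87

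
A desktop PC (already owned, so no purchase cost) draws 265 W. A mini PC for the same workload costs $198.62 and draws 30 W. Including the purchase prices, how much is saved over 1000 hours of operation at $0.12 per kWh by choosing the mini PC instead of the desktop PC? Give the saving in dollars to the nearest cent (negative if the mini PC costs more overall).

desktop PC: $0.00 + (265/1000) kW × 1000 h × $0.12 = $0.00 + $31.8 = $31.8
mini PC: $198.62 + (30/1000) kW × 1000 h × $0.12 = $198.62 + $3.6 = $202.22
Saving = $31.8 − $202.22 = −$170.42

-$170.42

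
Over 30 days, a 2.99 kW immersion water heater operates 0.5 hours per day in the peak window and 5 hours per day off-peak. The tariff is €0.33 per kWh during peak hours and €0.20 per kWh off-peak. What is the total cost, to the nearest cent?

Peak energy = 2.99 kW × 0.5 h × 30 = 44.85 kWh
Off-peak energy = 2.99 kW × 5 h × 30 = 448.5 kWh
Cost = 44.85 × €0.33 + 448.5 × €0.20 = €14.8005 + €89.7 = €104.50

€104.50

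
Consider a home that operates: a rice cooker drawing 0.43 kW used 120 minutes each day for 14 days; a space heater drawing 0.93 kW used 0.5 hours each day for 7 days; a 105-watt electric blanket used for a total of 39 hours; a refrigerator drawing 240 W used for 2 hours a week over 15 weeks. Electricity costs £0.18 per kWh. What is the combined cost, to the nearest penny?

rice cooker: Runtime = 120 min × 14 = 1680 min = 28 h
rice cooker: 0.43 kW × 28 h = 12.04 kWh
space heater: Runtime = 0.5 h/day × 7 days = 3.5 h
space heater: 0.93 kW × 3.5 h = 3.255 kWh
electric blanket: 0.105 kW × 39 h = 4.095 kWh
refrigerator: Runtime = 2 h/week × 15 weeks = 30 h
refrigerator: 0.24 kW × 30 h = 7.2 kWh
Total energy = 26.59 kWh
Cost = 26.59 × £0.18 = £4.79

£4.79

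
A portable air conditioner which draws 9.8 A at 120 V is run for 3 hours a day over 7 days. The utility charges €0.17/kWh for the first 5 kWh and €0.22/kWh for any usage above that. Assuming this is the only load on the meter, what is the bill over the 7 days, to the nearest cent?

€5.18

Power = 9.8 A × 120 V = 1176 W = 1.176 kW
Runtime = 3 h/day × 7 days = 21 h
Energy = 1.176 kW × 21 h = 24.696 kWh
Tier 1 (0–5 kWh): 5 × €0.17 = €0.85
Above 5 kWh: 19.696 × €0.22 = €4.33312
Bill = €5.18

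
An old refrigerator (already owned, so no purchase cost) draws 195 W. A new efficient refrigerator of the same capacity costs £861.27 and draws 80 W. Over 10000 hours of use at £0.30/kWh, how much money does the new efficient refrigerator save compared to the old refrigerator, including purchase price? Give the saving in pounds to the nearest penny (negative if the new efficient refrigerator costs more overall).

old refrigerator: £0.00 + (195/1000) kW × 10000 h × £0.30 = £0.00 + £585 = £585
new efficient refrigerator: £861.27 + (80/1000) kW × 10000 h × £0.30 = £861.27 + £240 = £1101.27
Saving = £585 − £1101.27 = −£516.27

-£516.27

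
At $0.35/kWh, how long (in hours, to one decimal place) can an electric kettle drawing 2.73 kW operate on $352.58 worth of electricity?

Energy available = $352.58 ÷ $0.35/kWh = 1007.3714 kWh
Hours = 1007.3714 kWh ÷ 2.73 kW = 369.0 h

369.0 h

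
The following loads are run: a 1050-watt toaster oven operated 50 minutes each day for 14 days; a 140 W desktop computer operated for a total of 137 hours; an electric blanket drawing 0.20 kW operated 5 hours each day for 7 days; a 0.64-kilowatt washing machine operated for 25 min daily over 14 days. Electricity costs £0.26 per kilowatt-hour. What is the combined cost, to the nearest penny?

toaster oven: Runtime = 50 min × 14 = 700 min = 11.666666… h
toaster oven: 1.05 kW × 11.666666… h = 12.25 kWh
desktop computer: 0.14 kW × 137 h = 19.18 kWh
electric blanket: Runtime = 5 h/day × 7 days = 35 h
electric blanket: 0.2 kW × 35 h = 7 kWh
washing machine: Runtime = 25 min × 14 = 350 min = 5.833333… h
washing machine: 0.64 kW × 5.833333… h = 3.733333… kWh
Total energy = 42.163333… kWh
Cost = 42.163333… × £0.26 = £10.96

£10.96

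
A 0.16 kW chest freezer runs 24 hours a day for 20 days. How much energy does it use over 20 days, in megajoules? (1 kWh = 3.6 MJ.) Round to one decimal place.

Runtime = 24 h × 20 = 480 h
Energy = 0.16 kW × 480 h = 76.8 kWh
= 76.8 × 3.6 MJ = 276.5 MJ

276.5 MJ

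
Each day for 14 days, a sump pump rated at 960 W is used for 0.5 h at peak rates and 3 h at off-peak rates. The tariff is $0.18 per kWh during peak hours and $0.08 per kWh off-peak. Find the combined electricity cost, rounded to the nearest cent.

$4.44

Peak energy = 0.96 kW × 0.5 h × 14 = 6.72 kWh
Off-peak energy = 0.96 kW × 3 h × 14 = 40.32 kWh
Cost = 6.72 × $0.18 + 40.32 × $0.08 = $1.2096 + $3.2256 = $4.44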